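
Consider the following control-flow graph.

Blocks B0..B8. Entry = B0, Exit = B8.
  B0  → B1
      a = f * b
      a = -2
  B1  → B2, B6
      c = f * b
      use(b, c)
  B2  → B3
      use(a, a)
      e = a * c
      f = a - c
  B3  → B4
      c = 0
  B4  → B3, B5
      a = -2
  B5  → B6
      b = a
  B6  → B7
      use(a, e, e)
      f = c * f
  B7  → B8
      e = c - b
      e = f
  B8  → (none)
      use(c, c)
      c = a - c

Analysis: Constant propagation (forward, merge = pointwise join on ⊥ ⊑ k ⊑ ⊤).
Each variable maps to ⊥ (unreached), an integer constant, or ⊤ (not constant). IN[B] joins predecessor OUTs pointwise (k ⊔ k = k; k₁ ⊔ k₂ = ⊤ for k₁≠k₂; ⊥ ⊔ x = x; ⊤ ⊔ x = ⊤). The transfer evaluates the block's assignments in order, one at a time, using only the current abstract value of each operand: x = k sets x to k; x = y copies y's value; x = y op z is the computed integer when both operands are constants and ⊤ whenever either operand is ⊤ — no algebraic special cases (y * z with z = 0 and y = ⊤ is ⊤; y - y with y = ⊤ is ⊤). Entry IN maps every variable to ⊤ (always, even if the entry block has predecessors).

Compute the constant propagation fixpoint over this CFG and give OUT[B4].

Converged values:
  B0:   IN=(all ⊤)   OUT={a:-2; rest ⊤}
  B1:   IN={a:-2; rest ⊤}   OUT={a:-2; rest ⊤}
  B2:   IN={a:-2; rest ⊤}   OUT={a:-2; rest ⊤}
  B3:   IN={a:-2; rest ⊤}   OUT={a:-2, c:0; rest ⊤}
  B4:   IN={a:-2, c:0; rest ⊤}   OUT={a:-2, c:0; rest ⊤}
  B5:   IN={a:-2, c:0; rest ⊤}   OUT={a:-2, b:-2, c:0; rest ⊤}
  B6:   IN={a:-2; rest ⊤}   OUT={a:-2; rest ⊤}
  B7:   IN={a:-2; rest ⊤}   OUT={a:-2; rest ⊤}
  B8:   IN={a:-2; rest ⊤}   OUT={a:-2; rest ⊤}

Merge at B4: IN[B4] = OUT[B3] = {a: -2, b: ⊤, c: 0, d: ⊤, e: ⊤, f: ⊤}
Applying B4's transfer function to that IN value gives OUT[B4] (row B4 above).

Answer: {a: -2, b: ⊤, c: 0, d: ⊤, e: ⊤, f: ⊤}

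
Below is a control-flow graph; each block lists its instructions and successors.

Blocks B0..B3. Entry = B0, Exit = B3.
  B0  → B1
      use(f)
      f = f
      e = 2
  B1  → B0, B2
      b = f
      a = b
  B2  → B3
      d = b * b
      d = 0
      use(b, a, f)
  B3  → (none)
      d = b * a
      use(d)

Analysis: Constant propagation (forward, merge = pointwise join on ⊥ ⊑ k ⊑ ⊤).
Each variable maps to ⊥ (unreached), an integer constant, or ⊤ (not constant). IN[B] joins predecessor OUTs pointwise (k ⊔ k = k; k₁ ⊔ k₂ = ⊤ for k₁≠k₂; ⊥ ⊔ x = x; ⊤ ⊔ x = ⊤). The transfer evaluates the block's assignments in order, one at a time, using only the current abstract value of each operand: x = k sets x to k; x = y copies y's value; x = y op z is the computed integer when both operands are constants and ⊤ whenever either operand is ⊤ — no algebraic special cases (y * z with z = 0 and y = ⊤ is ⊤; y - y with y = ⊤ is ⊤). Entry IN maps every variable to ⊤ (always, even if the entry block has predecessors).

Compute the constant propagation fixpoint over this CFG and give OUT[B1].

Answer: {a: ⊤, b: ⊤, c: ⊤, d: ⊤, e: 2, f: ⊤}

Working:
Per-block solution:
  B0:   IN=(all ⊤)   OUT={e:2; rest ⊤}
  B1:   IN={e:2; rest ⊤}   OUT={e:2; rest ⊤}
  B2:   IN={e:2; rest ⊤}   OUT={d:0, e:2; rest ⊤}
  B3:   IN={d:0, e:2; rest ⊤}   OUT={e:2; rest ⊤}

Merge at B1: IN[B1] = OUT[B0] = {a: ⊤, b: ⊤, c: ⊤, d: ⊤, e: 2, f: ⊤}
Applying B1's transfer function to that IN value gives OUT[B1] (row B1 above).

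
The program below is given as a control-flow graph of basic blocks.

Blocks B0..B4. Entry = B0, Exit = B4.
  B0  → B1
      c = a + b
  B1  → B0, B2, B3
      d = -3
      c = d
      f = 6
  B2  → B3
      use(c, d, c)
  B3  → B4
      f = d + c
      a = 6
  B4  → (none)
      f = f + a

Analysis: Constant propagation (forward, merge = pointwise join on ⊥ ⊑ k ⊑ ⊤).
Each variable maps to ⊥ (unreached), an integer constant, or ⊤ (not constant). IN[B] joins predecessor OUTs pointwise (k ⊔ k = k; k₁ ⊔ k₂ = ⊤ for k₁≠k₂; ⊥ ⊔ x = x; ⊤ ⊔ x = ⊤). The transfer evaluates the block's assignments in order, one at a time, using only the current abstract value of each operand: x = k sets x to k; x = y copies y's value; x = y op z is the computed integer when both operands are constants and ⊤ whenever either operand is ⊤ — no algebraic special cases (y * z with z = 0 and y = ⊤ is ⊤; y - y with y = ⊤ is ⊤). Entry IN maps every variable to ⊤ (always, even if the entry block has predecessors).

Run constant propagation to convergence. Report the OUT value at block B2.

Fixpoint table:
  B0:  IN=(all ⊤)  OUT=(all ⊤)
  B1:  IN=(all ⊤)  OUT={c:-3, d:-3, f:6; rest ⊤}
  B2:  IN={c:-3, d:-3, f:6; rest ⊤}  OUT={c:-3, d:-3, f:6; rest ⊤}
  B3:  IN={c:-3, d:-3, f:6; rest ⊤}  OUT={a:6, c:-3, d:-3, f:-6; rest ⊤}
  B4:  IN={a:6, c:-3, d:-3, f:-6; rest ⊤}  OUT={a:6, c:-3, d:-3, f:0; rest ⊤}

Merge at B2: IN[B2] = OUT[B1] = {a: ⊤, b: ⊤, c: -3, d: -3, e: ⊤, f: 6}
Applying B2's transfer function to that IN value gives OUT[B2] (row B2 above).

Answer: {a: ⊤, b: ⊤, c: -3, d: -3, e: ⊤, f: 6}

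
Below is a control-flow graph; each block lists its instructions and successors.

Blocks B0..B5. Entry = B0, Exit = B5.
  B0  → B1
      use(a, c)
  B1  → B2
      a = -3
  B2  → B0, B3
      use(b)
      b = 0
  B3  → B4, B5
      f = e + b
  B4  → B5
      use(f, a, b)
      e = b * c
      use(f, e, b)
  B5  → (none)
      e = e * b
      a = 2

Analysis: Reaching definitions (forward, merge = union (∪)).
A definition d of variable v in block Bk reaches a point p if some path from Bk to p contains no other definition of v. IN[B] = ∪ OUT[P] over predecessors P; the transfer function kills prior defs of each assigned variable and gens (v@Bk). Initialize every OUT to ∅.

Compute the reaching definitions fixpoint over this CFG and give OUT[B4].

Per-block solution:
  B0: | IN={a@B1, b@B2} | OUT={a@B1, b@B2}
  B1: | IN={a@B1, b@B2} | OUT={a@B1, b@B2}
  B2: | IN={a@B1, b@B2} | OUT={a@B1, b@B2}
  B3: | IN={a@B1, b@B2} | OUT={a@B1, b@B2, f@B3}
  B4: | IN={a@B1, b@B2, f@B3} | OUT={a@B1, b@B2, e@B4, f@B3}
  B5: | IN={a@B1, b@B2, e@B4, f@B3} | OUT={a@B5, b@B2, e@B5, f@B3}

Merge at B4: IN[B4] = OUT[B3] = {a@B1, b@B2, f@B3}
Applying B4's transfer function to that IN value gives OUT[B4] (row B4 above).

Answer: {a@B1, b@B2, e@B4, f@B3}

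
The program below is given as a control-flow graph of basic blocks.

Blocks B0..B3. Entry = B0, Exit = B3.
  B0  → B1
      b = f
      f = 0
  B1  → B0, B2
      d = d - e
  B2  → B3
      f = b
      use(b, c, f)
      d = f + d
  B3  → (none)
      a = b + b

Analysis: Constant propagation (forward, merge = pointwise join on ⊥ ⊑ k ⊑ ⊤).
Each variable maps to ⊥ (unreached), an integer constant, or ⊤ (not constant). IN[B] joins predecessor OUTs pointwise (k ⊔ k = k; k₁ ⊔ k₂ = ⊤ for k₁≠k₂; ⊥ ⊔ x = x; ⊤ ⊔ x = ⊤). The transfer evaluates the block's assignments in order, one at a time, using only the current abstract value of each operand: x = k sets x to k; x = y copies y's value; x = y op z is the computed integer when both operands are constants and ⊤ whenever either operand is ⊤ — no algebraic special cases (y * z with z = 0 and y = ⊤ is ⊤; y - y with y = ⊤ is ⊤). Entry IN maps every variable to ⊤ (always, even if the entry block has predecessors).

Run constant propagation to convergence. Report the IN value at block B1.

Answer: {a: ⊤, b: ⊤, c: ⊤, d: ⊤, e: ⊤, f: 0}

Trace:
Converged values:
  B0:   IN=(all ⊤)   OUT={f:0; rest ⊤}
  B1:   IN={f:0; rest ⊤}   OUT={f:0; rest ⊤}
  B2:   IN={f:0; rest ⊤}   OUT=(all ⊤)
  B3:   IN=(all ⊤)   OUT=(all ⊤)

Merge at B1: IN[B1] = OUT[B0] = {a: ⊤, b: ⊤, c: ⊤, d: ⊤, e: ⊤, f: 0}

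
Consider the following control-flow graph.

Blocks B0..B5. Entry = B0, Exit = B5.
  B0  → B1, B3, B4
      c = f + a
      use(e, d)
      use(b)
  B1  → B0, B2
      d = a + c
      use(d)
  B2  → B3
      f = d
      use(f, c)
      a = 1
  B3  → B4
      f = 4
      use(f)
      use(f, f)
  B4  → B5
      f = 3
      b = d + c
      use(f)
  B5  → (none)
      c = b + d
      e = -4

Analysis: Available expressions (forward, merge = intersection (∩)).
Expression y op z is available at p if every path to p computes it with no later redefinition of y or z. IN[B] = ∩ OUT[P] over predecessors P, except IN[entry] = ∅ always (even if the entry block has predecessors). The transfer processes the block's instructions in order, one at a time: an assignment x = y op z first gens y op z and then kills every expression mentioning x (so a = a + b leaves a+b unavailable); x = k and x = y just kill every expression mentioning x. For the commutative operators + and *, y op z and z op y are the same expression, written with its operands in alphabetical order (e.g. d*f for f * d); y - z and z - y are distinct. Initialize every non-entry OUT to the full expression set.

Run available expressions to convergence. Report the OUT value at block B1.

Answer: {a+c, a+f}

Working:
Fixpoint table:
  B0: | IN={} | OUT={a+f}
  B1: | IN={a+f} | OUT={a+c, a+f}
  B2: | IN={a+c, a+f} | OUT={}
  B3: | IN={} | OUT={}
  B4: | IN={} | OUT={c+d}
  B5: | IN={c+d} | OUT={b+d}

Merge at B1: IN[B1] = OUT[B0] = {a+f}
Applying B1's transfer function to that IN value gives OUT[B1] (row B1 above).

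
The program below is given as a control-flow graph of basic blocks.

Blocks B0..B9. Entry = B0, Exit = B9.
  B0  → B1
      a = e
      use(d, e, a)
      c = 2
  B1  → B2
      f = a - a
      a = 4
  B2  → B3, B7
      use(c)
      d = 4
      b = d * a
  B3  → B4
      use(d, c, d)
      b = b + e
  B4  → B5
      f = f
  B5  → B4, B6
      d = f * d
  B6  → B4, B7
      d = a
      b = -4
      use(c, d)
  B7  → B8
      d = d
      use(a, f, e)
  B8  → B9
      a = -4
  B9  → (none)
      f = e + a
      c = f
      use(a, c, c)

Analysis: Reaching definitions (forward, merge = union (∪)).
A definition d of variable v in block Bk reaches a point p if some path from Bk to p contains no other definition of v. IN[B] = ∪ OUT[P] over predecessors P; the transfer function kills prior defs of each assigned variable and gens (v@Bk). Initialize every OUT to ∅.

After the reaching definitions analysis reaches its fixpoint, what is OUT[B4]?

Answer: {a@B1, b@B3, b@B6, c@B0, d@B2, d@B5, d@B6, f@B4}

Derivation:
Converged values:
  B0:   IN={}   OUT={a@B0, c@B0}
  B1:   IN={a@B0, c@B0}   OUT={a@B1, c@B0, f@B1}
  B2:   IN={a@B1, c@B0, f@B1}   OUT={a@B1, b@B2, c@B0, d@B2, f@B1}
  B3:   IN={a@B1, b@B2, c@B0, d@B2, f@B1}   OUT={a@B1, b@B3, c@B0, d@B2, f@B1}
  B4:   IN={a@B1, b@B3, b@B6, c@B0, d@B2, d@B5, d@B6, f@B1, f@B4}   OUT={a@B1, b@B3, b@B6, c@B0, d@B2, d@B5, d@B6, f@B4}
  B5:   IN={a@B1, b@B3, b@B6, c@B0, d@B2, d@B5, d@B6, f@B4}   OUT={a@B1, b@B3, b@B6, c@B0, d@B5, f@B4}
  B6:   IN={a@B1, b@B3, b@B6, c@B0, d@B5, f@B4}   OUT={a@B1, b@B6, c@B0, d@B6, f@B4}
  B7:   IN={a@B1, b@B2, b@B6, c@B0, d@B2, d@B6, f@B1, f@B4}   OUT={a@B1, b@B2, b@B6, c@B0, d@B7, f@B1, f@B4}
  B8:   IN={a@B1, b@B2, b@B6, c@B0, d@B7, f@B1, f@B4}   OUT={a@B8, b@B2, b@B6, c@B0, d@B7, f@B1, f@B4}
  B9:   IN={a@B8, b@B2, b@B6, c@B0, d@B7, f@B1, f@B4}   OUT={a@B8, b@B2, b@B6, c@B9, d@B7, f@B9}

Merge at B4: IN[B4] = OUT[B3] ⊔ OUT[B5] ⊔ OUT[B6] = {a@B1, b@B3, b@B6, c@B0, d@B2, d@B5, d@B6, f@B1, f@B4}
Applying B4's transfer function to that IN value gives OUT[B4] (row B4 above).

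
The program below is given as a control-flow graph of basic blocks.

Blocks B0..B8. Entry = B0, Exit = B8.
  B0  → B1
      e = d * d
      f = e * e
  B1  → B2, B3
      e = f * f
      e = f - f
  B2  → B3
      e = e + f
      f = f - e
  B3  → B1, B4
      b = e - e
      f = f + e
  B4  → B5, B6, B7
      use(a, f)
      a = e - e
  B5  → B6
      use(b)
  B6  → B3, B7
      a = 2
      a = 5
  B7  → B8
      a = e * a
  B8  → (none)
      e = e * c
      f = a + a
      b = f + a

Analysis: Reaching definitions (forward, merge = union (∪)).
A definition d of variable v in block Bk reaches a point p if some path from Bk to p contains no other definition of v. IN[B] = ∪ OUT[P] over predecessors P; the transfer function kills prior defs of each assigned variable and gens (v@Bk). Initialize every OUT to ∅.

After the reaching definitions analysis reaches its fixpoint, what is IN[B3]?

Per-block solution:
  B0:   IN={}   OUT={e@B0, f@B0}
  B1:   IN={a@B6, b@B3, e@B0, e@B1, e@B2, f@B0, f@B3}   OUT={a@B6, b@B3, e@B1, f@B0, f@B3}
  B2:   IN={a@B6, b@B3, e@B1, f@B0, f@B3}   OUT={a@B6, b@B3, e@B2, f@B2}
  B3:   IN={a@B6, b@B3, e@B1, e@B2, f@B0, f@B2, f@B3}   OUT={a@B6, b@B3, e@B1, e@B2, f@B3}
  B4:   IN={a@B6, b@B3, e@B1, e@B2, f@B3}   OUT={a@B4, b@B3, e@B1, e@B2, f@B3}
  B5:   IN={a@B4, b@B3, e@B1, e@B2, f@B3}   OUT={a@B4, b@B3, e@B1, e@B2, f@B3}
  B6:   IN={a@B4, b@B3, e@B1, e@B2, f@B3}   OUT={a@B6, b@B3, e@B1, e@B2, f@B3}
  B7:   IN={a@B4, a@B6, b@B3, e@B1, e@B2, f@B3}   OUT={a@B7, b@B3, e@B1, e@B2, f@B3}
  B8:   IN={a@B7, b@B3, e@B1, e@B2, f@B3}   OUT={a@B7, b@B8, e@B8, f@B8}

Merge at B3: IN[B3] = OUT[B1] ⊔ OUT[B2] ⊔ OUT[B6] = {a@B6, b@B3, e@B1, e@B2, f@B0, f@B2, f@B3}

Answer: {a@B6, b@B3, e@B1, e@B2, f@B0, f@B2, f@B3}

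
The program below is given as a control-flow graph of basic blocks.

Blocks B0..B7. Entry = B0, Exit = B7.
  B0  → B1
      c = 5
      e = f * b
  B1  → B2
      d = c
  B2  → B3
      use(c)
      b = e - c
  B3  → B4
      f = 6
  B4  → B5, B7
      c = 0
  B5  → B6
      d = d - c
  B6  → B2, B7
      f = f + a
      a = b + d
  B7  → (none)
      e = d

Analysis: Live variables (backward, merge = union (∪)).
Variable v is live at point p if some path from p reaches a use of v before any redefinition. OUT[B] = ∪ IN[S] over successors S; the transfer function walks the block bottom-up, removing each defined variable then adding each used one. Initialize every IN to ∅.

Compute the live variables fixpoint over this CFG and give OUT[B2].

Fixpoint table:
  B0:  IN={a, b, f}  OUT={a, c, e}
  B1:  IN={a, c, e}  OUT={a, c, d, e}
  B2:  IN={a, c, d, e}  OUT={a, b, d, e}
  B3:  IN={a, b, d, e}  OUT={a, b, d, e, f}
  B4:  IN={a, b, d, e, f}  OUT={a, b, c, d, e, f}
  B5:  IN={a, b, c, d, e, f}  OUT={a, b, c, d, e, f}
  B6:  IN={a, b, c, d, e, f}  OUT={a, c, d, e}
  B7:  IN={d}  OUT={}

Merge at B2: OUT[B2] = IN[B3] = {a, b, d, e}

Answer: {a, b, d, e}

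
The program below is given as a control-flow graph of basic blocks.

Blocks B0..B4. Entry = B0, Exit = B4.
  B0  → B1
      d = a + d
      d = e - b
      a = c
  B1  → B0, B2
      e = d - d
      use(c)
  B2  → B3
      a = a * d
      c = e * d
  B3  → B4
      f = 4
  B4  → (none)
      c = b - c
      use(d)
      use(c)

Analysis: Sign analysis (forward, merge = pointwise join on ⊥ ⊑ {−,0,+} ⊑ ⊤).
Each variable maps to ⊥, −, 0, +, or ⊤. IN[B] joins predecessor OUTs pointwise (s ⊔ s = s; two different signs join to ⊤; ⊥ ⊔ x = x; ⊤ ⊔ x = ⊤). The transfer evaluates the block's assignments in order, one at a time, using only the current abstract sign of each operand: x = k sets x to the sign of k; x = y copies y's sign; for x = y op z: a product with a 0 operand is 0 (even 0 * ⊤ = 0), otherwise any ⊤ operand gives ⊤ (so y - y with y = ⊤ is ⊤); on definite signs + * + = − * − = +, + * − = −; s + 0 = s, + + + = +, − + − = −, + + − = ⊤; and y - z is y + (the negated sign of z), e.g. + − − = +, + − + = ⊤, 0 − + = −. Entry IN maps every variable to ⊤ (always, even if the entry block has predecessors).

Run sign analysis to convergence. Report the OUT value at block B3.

Per-block solution:
  B0: | IN=(all ⊤) | OUT=(all ⊤)
  B1: | IN=(all ⊤) | OUT=(all ⊤)
  B2: | IN=(all ⊤) | OUT=(all ⊤)
  B3: | IN=(all ⊤) | OUT={f:+; rest ⊤}
  B4: | IN={f:+; rest ⊤} | OUT={f:+; rest ⊤}

Merge at B3: IN[B3] = OUT[B2] = {a: ⊤, b: ⊤, c: ⊤, d: ⊤, e: ⊤, f: ⊤}
Applying B3's transfer function to that IN value gives OUT[B3] (row B3 above).

Answer: {a: ⊤, b: ⊤, c: ⊤, d: ⊤, e: ⊤, f: +}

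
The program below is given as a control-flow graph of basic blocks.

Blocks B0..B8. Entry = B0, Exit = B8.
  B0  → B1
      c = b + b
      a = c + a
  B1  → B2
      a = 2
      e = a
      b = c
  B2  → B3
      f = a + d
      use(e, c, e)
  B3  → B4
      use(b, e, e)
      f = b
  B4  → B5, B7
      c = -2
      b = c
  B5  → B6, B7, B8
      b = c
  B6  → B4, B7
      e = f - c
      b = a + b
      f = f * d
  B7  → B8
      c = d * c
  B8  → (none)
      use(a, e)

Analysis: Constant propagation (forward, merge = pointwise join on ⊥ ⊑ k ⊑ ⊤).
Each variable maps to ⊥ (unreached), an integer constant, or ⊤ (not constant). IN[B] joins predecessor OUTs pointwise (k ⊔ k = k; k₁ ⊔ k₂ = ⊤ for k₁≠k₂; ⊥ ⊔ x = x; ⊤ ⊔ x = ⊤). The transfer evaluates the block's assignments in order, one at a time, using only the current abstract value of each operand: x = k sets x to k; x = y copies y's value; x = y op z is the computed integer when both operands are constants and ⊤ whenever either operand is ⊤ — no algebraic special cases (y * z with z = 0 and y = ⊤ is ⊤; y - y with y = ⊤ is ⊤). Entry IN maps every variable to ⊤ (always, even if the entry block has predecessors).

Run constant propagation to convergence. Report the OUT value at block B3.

Per-block solution:
  B0:  IN=(all ⊤)  OUT=(all ⊤)
  B1:  IN=(all ⊤)  OUT={a:2, e:2; rest ⊤}
  B2:  IN={a:2, e:2; rest ⊤}  OUT={a:2, e:2; rest ⊤}
  B3:  IN={a:2, e:2; rest ⊤}  OUT={a:2, e:2; rest ⊤}
  B4:  IN={a:2; rest ⊤}  OUT={a:2, b:-2, c:-2; rest ⊤}
  B5:  IN={a:2, b:-2, c:-2; rest ⊤}  OUT={a:2, b:-2, c:-2; rest ⊤}
  B6:  IN={a:2, b:-2, c:-2; rest ⊤}  OUT={a:2, b:0, c:-2; rest ⊤}
  B7:  IN={a:2, c:-2; rest ⊤}  OUT={a:2; rest ⊤}
  B8:  IN={a:2; rest ⊤}  OUT={a:2; rest ⊤}

Merge at B3: IN[B3] = OUT[B2] = {a: 2, b: ⊤, c: ⊤, d: ⊤, e: 2, f: ⊤}
Applying B3's transfer function to that IN value gives OUT[B3] (row B3 above).

Answer: {a: 2, b: ⊤, c: ⊤, d: ⊤, e: 2, f: ⊤}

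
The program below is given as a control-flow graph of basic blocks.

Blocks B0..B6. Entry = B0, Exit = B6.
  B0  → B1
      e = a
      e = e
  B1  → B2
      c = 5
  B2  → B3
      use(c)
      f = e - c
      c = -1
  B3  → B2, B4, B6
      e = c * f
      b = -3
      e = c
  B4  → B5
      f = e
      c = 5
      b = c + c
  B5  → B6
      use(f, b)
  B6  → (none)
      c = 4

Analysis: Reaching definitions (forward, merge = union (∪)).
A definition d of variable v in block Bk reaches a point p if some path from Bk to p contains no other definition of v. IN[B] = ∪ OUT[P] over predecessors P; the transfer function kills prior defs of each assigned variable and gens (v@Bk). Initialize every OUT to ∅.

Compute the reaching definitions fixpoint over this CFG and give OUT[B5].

Fixpoint table:
  B0: | IN={} | OUT={e@B0}
  B1: | IN={e@B0} | OUT={c@B1, e@B0}
  B2: | IN={b@B3, c@B1, c@B2, e@B0, e@B3, f@B2} | OUT={b@B3, c@B2, e@B0, e@B3, f@B2}
  B3: | IN={b@B3, c@B2, e@B0, e@B3, f@B2} | OUT={b@B3, c@B2, e@B3, f@B2}
  B4: | IN={b@B3, c@B2, e@B3, f@B2} | OUT={b@B4, c@B4, e@B3, f@B4}
  B5: | IN={b@B4, c@B4, e@B3, f@B4} | OUT={b@B4, c@B4, e@B3, f@B4}
  B6: | IN={b@B3, b@B4, c@B2, c@B4, e@B3, f@B2, f@B4} | OUT={b@B3, b@B4, c@B6, e@B3, f@B2, f@B4}

Merge at B5: IN[B5] = OUT[B4] = {b@B4, c@B4, e@B3, f@B4}
Applying B5's transfer function to that IN value gives OUT[B5] (row B5 above).

Answer: {b@B4, c@B4, e@B3, f@B4}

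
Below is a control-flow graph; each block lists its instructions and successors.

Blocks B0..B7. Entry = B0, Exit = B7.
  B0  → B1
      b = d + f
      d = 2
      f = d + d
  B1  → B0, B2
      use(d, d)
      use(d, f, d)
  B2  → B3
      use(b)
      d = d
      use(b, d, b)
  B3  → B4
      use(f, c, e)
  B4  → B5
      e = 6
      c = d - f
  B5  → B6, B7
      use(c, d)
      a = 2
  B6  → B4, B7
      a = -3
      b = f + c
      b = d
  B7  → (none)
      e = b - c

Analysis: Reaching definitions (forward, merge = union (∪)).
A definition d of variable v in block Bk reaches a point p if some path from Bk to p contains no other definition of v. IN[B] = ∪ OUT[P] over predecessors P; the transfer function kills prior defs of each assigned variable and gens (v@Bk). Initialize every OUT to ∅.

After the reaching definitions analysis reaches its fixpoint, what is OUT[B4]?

Answer: {a@B6, b@B0, b@B6, c@B4, d@B2, e@B4, f@B0}

Derivation:
Converged values:
  B0: | IN={b@B0, d@B0, f@B0} | OUT={b@B0, d@B0, f@B0}
  B1: | IN={b@B0, d@B0, f@B0} | OUT={b@B0, d@B0, f@B0}
  B2: | IN={b@B0, d@B0, f@B0} | OUT={b@B0, d@B2, f@B0}
  B3: | IN={b@B0, d@B2, f@B0} | OUT={b@B0, d@B2, f@B0}
  B4: | IN={a@B6, b@B0, b@B6, c@B4, d@B2, e@B4, f@B0} | OUT={a@B6, b@B0, b@B6, c@B4, d@B2, e@B4, f@B0}
  B5: | IN={a@B6, b@B0, b@B6, c@B4, d@B2, e@B4, f@B0} | OUT={a@B5, b@B0, b@B6, c@B4, d@B2, e@B4, f@B0}
  B6: | IN={a@B5, b@B0, b@B6, c@B4, d@B2, e@B4, f@B0} | OUT={a@B6, b@B6, c@B4, d@B2, e@B4, f@B0}
  B7: | IN={a@B5, a@B6, b@B0, b@B6, c@B4, d@B2, e@B4, f@B0} | OUT={a@B5, a@B6, b@B0, b@B6, c@B4, d@B2, e@B7, f@B0}

Merge at B4: IN[B4] = OUT[B3] ⊔ OUT[B6] = {a@B6, b@B0, b@B6, c@B4, d@B2, e@B4, f@B0}
Applying B4's transfer function to that IN value gives OUT[B4] (row B4 above).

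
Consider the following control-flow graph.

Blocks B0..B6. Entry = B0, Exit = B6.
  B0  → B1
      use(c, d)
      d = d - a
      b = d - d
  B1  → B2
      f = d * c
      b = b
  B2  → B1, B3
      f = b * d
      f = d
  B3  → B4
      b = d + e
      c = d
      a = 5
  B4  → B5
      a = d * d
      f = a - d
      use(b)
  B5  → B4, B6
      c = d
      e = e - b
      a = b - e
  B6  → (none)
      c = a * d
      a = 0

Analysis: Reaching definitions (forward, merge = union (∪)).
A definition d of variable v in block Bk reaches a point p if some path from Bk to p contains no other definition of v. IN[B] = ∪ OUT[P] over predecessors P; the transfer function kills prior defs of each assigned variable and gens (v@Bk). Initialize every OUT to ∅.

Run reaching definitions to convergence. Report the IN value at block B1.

Answer: {b@B0, b@B1, d@B0, f@B2}

Working:
Fixpoint table:
  B0:  IN={}  OUT={b@B0, d@B0}
  B1:  IN={b@B0, b@B1, d@B0, f@B2}  OUT={b@B1, d@B0, f@B1}
  B2:  IN={b@B1, d@B0, f@B1}  OUT={b@B1, d@B0, f@B2}
  B3:  IN={b@B1, d@B0, f@B2}  OUT={a@B3, b@B3, c@B3, d@B0, f@B2}
  B4:  IN={a@B3, a@B5, b@B3, c@B3, c@B5, d@B0, e@B5, f@B2, f@B4}  OUT={a@B4, b@B3, c@B3, c@B5, d@B0, e@B5, f@B4}
  B5:  IN={a@B4, b@B3, c@B3, c@B5, d@B0, e@B5, f@B4}  OUT={a@B5, b@B3, c@B5, d@B0, e@B5, f@B4}
  B6:  IN={a@B5, b@B3, c@B5, d@B0, e@B5, f@B4}  OUT={a@B6, b@B3, c@B6, d@B0, e@B5, f@B4}

Merge at B1: IN[B1] = OUT[B0] ⊔ OUT[B2] = {b@B0, b@B1, d@B0, f@B2}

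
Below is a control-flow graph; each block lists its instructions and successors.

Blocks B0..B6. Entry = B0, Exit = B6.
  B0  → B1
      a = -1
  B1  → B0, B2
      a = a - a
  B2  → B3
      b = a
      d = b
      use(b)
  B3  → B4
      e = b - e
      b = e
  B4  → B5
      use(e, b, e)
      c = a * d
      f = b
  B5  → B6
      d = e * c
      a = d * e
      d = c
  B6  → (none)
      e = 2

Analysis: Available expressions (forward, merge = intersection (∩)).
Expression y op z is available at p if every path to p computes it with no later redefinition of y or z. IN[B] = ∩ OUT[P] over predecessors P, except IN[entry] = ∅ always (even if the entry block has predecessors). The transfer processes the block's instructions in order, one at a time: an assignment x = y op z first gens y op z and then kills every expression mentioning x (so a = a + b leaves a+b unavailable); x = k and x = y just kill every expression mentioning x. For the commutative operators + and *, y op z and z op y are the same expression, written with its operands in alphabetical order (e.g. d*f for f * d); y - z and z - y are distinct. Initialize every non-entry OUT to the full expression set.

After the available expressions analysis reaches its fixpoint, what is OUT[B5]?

Converged values:
  B0:  IN={}  OUT={}
  B1:  IN={}  OUT={}
  B2:  IN={}  OUT={}
  B3:  IN={}  OUT={}
  B4:  IN={}  OUT={a*d}
  B5:  IN={a*d}  OUT={c*e}
  B6:  IN={c*e}  OUT={}

Merge at B5: IN[B5] = OUT[B4] = {a*d}
Applying B5's transfer function to that IN value gives OUT[B5] (row B5 above).

Answer: {c*e}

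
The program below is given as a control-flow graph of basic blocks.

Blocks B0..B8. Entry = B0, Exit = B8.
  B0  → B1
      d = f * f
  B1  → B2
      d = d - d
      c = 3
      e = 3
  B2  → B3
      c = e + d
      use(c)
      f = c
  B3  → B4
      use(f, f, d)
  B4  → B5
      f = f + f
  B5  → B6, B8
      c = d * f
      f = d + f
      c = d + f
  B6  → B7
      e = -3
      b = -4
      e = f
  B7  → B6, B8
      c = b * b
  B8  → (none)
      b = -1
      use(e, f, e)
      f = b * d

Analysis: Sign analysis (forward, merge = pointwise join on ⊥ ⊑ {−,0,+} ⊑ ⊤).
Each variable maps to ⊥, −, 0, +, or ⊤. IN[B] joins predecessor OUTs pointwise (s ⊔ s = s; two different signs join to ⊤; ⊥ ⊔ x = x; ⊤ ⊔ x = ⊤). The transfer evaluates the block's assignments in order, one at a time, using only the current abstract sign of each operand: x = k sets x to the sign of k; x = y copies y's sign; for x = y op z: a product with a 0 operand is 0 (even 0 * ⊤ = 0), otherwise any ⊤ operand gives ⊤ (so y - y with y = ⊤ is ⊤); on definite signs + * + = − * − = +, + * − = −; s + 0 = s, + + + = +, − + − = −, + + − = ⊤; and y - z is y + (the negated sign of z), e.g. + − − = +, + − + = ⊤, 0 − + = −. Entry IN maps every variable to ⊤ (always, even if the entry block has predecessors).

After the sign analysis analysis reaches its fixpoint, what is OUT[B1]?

Answer: {a: ⊤, b: ⊤, c: +, d: ⊤, e: +, f: ⊤}

Trace:
Per-block solution:
  B0:   IN=(all ⊤)   OUT=(all ⊤)
  B1:   IN=(all ⊤)   OUT={c:+, e:+; rest ⊤}
  B2:   IN={c:+, e:+; rest ⊤}   OUT={e:+; rest ⊤}
  B3:   IN={e:+; rest ⊤}   OUT={e:+; rest ⊤}
  B4:   IN={e:+; rest ⊤}   OUT={e:+; rest ⊤}
  B5:   IN={e:+; rest ⊤}   OUT={e:+; rest ⊤}
  B6:   IN=(all ⊤)   OUT={b:-; rest ⊤}
  B7:   IN={b:-; rest ⊤}   OUT={b:-, c:+; rest ⊤}
  B8:   IN=(all ⊤)   OUT={b:-; rest ⊤}

Merge at B1: IN[B1] = OUT[B0] = {a: ⊤, b: ⊤, c: ⊤, d: ⊤, e: ⊤, f: ⊤}
Applying B1's transfer function to that IN value gives OUT[B1] (row B1 above).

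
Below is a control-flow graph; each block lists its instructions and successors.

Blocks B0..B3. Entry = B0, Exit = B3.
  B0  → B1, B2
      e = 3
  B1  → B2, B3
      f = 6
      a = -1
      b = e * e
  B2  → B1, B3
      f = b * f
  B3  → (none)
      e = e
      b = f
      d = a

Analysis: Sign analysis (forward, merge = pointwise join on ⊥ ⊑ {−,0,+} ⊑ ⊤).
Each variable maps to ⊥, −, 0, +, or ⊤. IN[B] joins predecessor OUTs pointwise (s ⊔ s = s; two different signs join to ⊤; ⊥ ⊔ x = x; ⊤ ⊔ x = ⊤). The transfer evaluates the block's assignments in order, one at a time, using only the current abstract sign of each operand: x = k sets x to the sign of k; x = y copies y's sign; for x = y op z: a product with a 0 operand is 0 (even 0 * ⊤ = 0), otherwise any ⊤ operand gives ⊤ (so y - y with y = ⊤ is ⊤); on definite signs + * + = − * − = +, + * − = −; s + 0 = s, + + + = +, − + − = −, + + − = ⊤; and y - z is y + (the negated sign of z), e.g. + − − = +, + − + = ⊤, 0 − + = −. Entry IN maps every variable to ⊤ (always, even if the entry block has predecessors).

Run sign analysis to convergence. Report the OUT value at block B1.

Answer: {a: -, b: +, c: ⊤, d: ⊤, e: +, f: +}

Trace:
Fixpoint table:
  B0: | IN=(all ⊤) | OUT={e:+; rest ⊤}
  B1: | IN={e:+; rest ⊤} | OUT={a:-, b:+, e:+, f:+; rest ⊤}
  B2: | IN={e:+; rest ⊤} | OUT={e:+; rest ⊤}
  B3: | IN={e:+; rest ⊤} | OUT={e:+; rest ⊤}

Merge at B1: IN[B1] = OUT[B0] ⊔ OUT[B2] = {a: ⊤, b: ⊤, c: ⊤, d: ⊤, e: +, f: ⊤}
Applying B1's transfer function to that IN value gives OUT[B1] (row B1 above).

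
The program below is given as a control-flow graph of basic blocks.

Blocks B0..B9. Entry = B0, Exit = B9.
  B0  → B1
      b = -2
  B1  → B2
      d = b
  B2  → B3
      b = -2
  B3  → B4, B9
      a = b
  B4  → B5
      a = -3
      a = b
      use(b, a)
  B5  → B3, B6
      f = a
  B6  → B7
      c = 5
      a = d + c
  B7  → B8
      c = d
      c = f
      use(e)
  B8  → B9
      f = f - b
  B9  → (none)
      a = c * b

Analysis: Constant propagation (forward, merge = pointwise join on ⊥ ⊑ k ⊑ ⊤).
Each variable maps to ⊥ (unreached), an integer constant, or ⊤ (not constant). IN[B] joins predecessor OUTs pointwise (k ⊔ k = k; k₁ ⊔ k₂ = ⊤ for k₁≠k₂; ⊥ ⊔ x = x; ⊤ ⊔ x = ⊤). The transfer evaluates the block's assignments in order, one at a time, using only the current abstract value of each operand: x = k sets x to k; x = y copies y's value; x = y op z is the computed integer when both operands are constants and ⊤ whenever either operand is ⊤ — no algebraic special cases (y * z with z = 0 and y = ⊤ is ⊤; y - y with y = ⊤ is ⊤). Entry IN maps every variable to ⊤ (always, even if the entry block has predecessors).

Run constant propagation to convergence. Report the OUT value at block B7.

Fixpoint table:
  B0:  IN=(all ⊤)  OUT={b:-2; rest ⊤}
  B1:  IN={b:-2; rest ⊤}  OUT={b:-2, d:-2; rest ⊤}
  B2:  IN={b:-2, d:-2; rest ⊤}  OUT={b:-2, d:-2; rest ⊤}
  B3:  IN={b:-2, d:-2; rest ⊤}  OUT={a:-2, b:-2, d:-2; rest ⊤}
  B4:  IN={a:-2, b:-2, d:-2; rest ⊤}  OUT={a:-2, b:-2, d:-2; rest ⊤}
  B5:  IN={a:-2, b:-2, d:-2; rest ⊤}  OUT={a:-2, b:-2, d:-2, f:-2; rest ⊤}
  B6:  IN={a:-2, b:-2, d:-2, f:-2; rest ⊤}  OUT={a:3, b:-2, c:5, d:-2, f:-2; rest ⊤}
  B7:  IN={a:3, b:-2, c:5, d:-2, f:-2; rest ⊤}  OUT={a:3, b:-2, c:-2, d:-2, f:-2; rest ⊤}
  B8:  IN={a:3, b:-2, c:-2, d:-2, f:-2; rest ⊤}  OUT={a:3, b:-2, c:-2, d:-2, f:0; rest ⊤}
  B9:  IN={b:-2, d:-2; rest ⊤}  OUT={b:-2, d:-2; rest ⊤}

Merge at B7: IN[B7] = OUT[B6] = {a: 3, b: -2, c: 5, d: -2, e: ⊤, f: -2}
Applying B7's transfer function to that IN value gives OUT[B7] (row B7 above).

Answer: {a: 3, b: -2, c: -2, d: -2, e: ⊤, f: -2}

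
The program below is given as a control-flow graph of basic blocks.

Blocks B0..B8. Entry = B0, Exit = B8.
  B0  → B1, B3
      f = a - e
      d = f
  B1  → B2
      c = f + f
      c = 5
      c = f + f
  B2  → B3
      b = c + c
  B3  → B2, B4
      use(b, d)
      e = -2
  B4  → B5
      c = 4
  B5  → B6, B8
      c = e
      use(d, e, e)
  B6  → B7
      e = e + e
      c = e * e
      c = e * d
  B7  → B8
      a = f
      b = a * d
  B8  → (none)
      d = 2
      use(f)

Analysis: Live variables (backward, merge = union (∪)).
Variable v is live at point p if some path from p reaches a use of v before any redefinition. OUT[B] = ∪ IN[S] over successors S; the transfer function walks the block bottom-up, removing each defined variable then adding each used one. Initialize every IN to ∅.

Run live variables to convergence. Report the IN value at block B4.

Converged values:
  B0:   IN={a, b, c, e}   OUT={b, c, d, f}
  B1:   IN={d, f}   OUT={c, d, f}
  B2:   IN={c, d, f}   OUT={b, c, d, f}
  B3:   IN={b, c, d, f}   OUT={c, d, e, f}
  B4:   IN={d, e, f}   OUT={d, e, f}
  B5:   IN={d, e, f}   OUT={d, e, f}
  B6:   IN={d, e, f}   OUT={d, f}
  B7:   IN={d, f}   OUT={f}
  B8:   IN={f}   OUT={}

Merge at B4: OUT[B4] = IN[B5] = {d, e, f}
Applying B4's transfer function to that OUT value gives IN[B4] (row B4 above).

Answer: {d, e, f}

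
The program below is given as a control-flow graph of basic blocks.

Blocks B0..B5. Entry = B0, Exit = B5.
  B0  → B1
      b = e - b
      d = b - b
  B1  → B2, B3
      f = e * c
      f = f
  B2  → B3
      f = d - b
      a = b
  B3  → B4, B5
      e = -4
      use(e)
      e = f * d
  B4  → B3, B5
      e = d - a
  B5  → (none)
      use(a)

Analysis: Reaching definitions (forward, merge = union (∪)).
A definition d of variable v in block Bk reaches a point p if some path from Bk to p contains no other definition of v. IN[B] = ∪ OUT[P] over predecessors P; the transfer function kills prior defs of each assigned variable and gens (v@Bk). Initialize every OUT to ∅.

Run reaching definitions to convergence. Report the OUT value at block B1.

Answer: {b@B0, d@B0, f@B1}

Derivation:
Fixpoint table:
  B0:  IN={}  OUT={b@B0, d@B0}
  B1:  IN={b@B0, d@B0}  OUT={b@B0, d@B0, f@B1}
  B2:  IN={b@B0, d@B0, f@B1}  OUT={a@B2, b@B0, d@B0, f@B2}
  B3:  IN={a@B2, b@B0, d@B0, e@B4, f@B1, f@B2}  OUT={a@B2, b@B0, d@B0, e@B3, f@B1, f@B2}
  B4:  IN={a@B2, b@B0, d@B0, e@B3, f@B1, f@B2}  OUT={a@B2, b@B0, d@B0, e@B4, f@B1, f@B2}
  B5:  IN={a@B2, b@B0, d@B0, e@B3, e@B4, f@B1, f@B2}  OUT={a@B2, b@B0, d@B0, e@B3, e@B4, f@B1, f@B2}

Merge at B1: IN[B1] = OUT[B0] = {b@B0, d@B0}
Applying B1's transfer function to that IN value gives OUT[B1] (row B1 above).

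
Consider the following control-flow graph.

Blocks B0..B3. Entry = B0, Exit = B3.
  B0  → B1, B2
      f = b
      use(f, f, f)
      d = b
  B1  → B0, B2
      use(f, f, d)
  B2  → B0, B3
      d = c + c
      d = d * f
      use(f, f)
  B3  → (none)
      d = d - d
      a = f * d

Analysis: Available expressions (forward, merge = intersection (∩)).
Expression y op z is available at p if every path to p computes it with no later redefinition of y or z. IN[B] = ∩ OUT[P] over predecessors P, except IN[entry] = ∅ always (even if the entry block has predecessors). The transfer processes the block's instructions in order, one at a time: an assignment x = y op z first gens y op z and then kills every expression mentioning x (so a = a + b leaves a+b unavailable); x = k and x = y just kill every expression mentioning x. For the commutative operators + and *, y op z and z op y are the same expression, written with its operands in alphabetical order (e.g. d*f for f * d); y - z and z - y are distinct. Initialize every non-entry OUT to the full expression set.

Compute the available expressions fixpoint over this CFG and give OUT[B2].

Answer: {c+c}

Working:
Per-block solution:
  B0:  IN={}  OUT={}
  B1:  IN={}  OUT={}
  B2:  IN={}  OUT={c+c}
  B3:  IN={c+c}  OUT={c+c, d*f}

Merge at B2: IN[B2] = OUT[B0] ∩ OUT[B1] = {}
Applying B2's transfer function to that IN value gives OUT[B2] (row B2 above).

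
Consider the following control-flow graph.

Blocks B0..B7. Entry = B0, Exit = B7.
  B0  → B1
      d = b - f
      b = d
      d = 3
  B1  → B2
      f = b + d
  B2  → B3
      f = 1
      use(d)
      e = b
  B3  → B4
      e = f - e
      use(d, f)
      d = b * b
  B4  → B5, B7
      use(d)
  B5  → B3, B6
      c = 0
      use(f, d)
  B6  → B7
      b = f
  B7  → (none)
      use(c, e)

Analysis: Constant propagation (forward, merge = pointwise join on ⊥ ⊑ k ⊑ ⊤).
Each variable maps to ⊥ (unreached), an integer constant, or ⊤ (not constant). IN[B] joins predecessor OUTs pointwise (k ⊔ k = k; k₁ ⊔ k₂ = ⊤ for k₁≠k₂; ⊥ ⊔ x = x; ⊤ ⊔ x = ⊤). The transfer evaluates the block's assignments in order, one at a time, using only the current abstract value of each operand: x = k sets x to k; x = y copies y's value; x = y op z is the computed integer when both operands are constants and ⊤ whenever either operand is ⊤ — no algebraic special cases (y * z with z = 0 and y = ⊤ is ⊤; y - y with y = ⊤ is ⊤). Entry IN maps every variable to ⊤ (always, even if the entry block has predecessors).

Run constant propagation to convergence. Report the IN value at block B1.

Answer: {a: ⊤, b: ⊤, c: ⊤, d: 3, e: ⊤, f: ⊤}

Trace:
Per-block solution:
  B0: | IN=(all ⊤) | OUT={d:3; rest ⊤}
  B1: | IN={d:3; rest ⊤} | OUT={d:3; rest ⊤}
  B2: | IN={d:3; rest ⊤} | OUT={d:3, f:1; rest ⊤}
  B3: | IN={f:1; rest ⊤} | OUT={f:1; rest ⊤}
  B4: | IN={f:1; rest ⊤} | OUT={f:1; rest ⊤}
  B5: | IN={f:1; rest ⊤} | OUT={c:0, f:1; rest ⊤}
  B6: | IN={c:0, f:1; rest ⊤} | OUT={b:1, c:0, f:1; rest ⊤}
  B7: | IN={f:1; rest ⊤} | OUT={f:1; rest ⊤}

Merge at B1: IN[B1] = OUT[B0] = {a: ⊤, b: ⊤, c: ⊤, d: 3, e: ⊤, f: ⊤}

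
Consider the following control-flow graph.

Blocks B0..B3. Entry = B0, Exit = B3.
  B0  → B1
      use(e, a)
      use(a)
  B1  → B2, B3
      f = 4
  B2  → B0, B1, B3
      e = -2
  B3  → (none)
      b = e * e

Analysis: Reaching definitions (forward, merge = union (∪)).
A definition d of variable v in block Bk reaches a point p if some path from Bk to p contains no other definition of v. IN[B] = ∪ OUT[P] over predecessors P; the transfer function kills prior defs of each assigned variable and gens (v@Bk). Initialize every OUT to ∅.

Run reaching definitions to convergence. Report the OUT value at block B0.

Converged values:
  B0:  IN={e@B2, f@B1}  OUT={e@B2, f@B1}
  B1:  IN={e@B2, f@B1}  OUT={e@B2, f@B1}
  B2:  IN={e@B2, f@B1}  OUT={e@B2, f@B1}
  B3:  IN={e@B2, f@B1}  OUT={b@B3, e@B2, f@B1}

Merge at B0 (entry node, so the boundary value {} is joined with the incoming edge(s)): IN[B0] = {} ⊔ OUT[B2] = {e@B2, f@B1}
Applying B0's transfer function to that IN value gives OUT[B0] (row B0 above).

Answer: {e@B2, f@B1}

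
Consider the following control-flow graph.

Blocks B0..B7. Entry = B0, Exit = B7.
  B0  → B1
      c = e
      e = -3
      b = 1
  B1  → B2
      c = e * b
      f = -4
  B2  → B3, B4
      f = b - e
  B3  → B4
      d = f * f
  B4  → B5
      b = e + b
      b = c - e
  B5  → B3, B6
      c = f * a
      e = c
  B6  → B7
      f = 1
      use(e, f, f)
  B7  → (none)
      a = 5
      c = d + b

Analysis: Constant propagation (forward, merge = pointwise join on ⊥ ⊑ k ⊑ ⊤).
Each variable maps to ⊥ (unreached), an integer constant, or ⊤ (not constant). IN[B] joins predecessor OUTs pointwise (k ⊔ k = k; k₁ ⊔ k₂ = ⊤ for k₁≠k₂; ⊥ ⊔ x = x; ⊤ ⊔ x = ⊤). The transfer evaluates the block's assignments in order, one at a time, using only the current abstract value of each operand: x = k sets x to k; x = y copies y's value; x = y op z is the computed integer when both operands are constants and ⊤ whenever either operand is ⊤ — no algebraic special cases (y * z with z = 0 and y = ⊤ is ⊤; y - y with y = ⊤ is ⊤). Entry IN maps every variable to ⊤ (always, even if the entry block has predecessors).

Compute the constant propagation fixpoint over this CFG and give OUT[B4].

Answer: {a: ⊤, b: ⊤, c: ⊤, d: ⊤, e: ⊤, f: 4}

Trace:
Per-block solution:
  B0: | IN=(all ⊤) | OUT={b:1, e:-3; rest ⊤}
  B1: | IN={b:1, e:-3; rest ⊤} | OUT={b:1, c:-3, e:-3, f:-4; rest ⊤}
  B2: | IN={b:1, c:-3, e:-3, f:-4; rest ⊤} | OUT={b:1, c:-3, e:-3, f:4; rest ⊤}
  B3: | IN={f:4; rest ⊤} | OUT={d:16, f:4; rest ⊤}
  B4: | IN={f:4; rest ⊤} | OUT={f:4; rest ⊤}
  B5: | IN={f:4; rest ⊤} | OUT={f:4; rest ⊤}
  B6: | IN={f:4; rest ⊤} | OUT={f:1; rest ⊤}
  B7: | IN={f:1; rest ⊤} | OUT={a:5, f:1; rest ⊤}

Merge at B4: IN[B4] = OUT[B2] ⊔ OUT[B3] = {a: ⊤, b: ⊤, c: ⊤, d: ⊤, e: ⊤, f: 4}
Applying B4's transfer function to that IN value gives OUT[B4] (row B4 above).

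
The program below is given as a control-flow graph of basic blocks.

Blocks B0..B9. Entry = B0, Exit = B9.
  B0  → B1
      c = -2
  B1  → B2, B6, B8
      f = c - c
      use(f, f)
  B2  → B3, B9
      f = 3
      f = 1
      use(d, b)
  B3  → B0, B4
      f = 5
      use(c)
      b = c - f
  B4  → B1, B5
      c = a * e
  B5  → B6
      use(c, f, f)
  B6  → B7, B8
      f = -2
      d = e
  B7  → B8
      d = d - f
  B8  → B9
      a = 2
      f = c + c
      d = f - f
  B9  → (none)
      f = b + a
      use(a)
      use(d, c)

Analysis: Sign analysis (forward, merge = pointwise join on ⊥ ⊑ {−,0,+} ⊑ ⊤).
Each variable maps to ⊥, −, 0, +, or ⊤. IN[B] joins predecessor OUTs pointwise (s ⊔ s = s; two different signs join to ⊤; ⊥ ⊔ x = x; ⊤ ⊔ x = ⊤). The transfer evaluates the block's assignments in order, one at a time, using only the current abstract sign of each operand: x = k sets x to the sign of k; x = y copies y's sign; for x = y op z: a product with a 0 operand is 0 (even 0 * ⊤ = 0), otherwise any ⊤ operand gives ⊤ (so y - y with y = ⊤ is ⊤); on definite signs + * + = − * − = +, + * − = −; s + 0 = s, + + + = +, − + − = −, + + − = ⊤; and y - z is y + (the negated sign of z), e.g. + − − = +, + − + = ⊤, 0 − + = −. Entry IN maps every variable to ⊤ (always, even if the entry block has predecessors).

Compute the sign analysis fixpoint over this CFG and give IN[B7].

Answer: {a: ⊤, b: ⊤, c: ⊤, d: ⊤, e: ⊤, f: -}

Working:
Converged values:
  B0:  IN=(all ⊤)  OUT={c:-; rest ⊤}
  B1:  IN=(all ⊤)  OUT=(all ⊤)
  B2:  IN=(all ⊤)  OUT={f:+; rest ⊤}
  B3:  IN={f:+; rest ⊤}  OUT={f:+; rest ⊤}
  B4:  IN={f:+; rest ⊤}  OUT={f:+; rest ⊤}
  B5:  IN={f:+; rest ⊤}  OUT={f:+; rest ⊤}
  B6:  IN=(all ⊤)  OUT={f:-; rest ⊤}
  B7:  IN={f:-; rest ⊤}  OUT={f:-; rest ⊤}
  B8:  IN=(all ⊤)  OUT={a:+; rest ⊤}
  B9:  IN=(all ⊤)  OUT=(all ⊤)

Merge at B7: IN[B7] = OUT[B6] = {a: ⊤, b: ⊤, c: ⊤, d: ⊤, e: ⊤, f: -}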